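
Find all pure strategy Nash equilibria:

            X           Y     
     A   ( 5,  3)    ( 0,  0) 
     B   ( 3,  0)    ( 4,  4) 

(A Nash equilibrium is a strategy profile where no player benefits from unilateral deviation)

Nash equilibrium: (A, X), (B, Y)

Work:
Best responses:
  P1 vs X: payoffs [5, 3] → best response A (payoff 5)
  P1 vs Y: payoffs [0, 4] → best response B (payoff 4)
  P2 vs A: payoffs [3, 0] → best response X (payoff 3)
  P2 vs B: payoffs [0, 4] → best response Y (payoff 4)
Mutual best responses: (A,X), (B,Y) → Nash equilibria.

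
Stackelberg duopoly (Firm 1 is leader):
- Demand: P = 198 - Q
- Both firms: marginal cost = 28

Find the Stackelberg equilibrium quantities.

q₁* (leader) = 85.0, q₂* (follower) = 42.5

Work:
Follower's reaction: q₂ = (a - c - q₁)/2
Leader substitutes: π₁ = q₁·(a - q₁ - (a-c-q₁)/2 - c)
FOC: q₁* = (198 - 28)/2 = 85.00
Then: q₂* = (198 - 28 - 85.0)/2 = 42.50
Leader has first-mover advantage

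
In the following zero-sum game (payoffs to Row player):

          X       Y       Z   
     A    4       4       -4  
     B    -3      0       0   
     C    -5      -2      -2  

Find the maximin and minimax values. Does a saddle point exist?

Maximin = -3, Minimax = 0, Saddle: False

Work:
Row minimums: [-4, -3, -5] → maximin = -3
Column maximums: [4, 4, 0] → minimax = 0
No saddle point (maximin ≠ minimax). Mixed strategy needed.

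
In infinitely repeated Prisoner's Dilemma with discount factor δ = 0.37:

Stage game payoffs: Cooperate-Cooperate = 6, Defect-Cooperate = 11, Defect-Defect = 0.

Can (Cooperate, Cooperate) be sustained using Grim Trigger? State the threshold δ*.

δ* = 0.4545; since δ = 0.37 < 0.4545, cooperation cannot be sustained

Work:
For Grim Trigger:
Cooperate forever: 6/(1-δ)
Defect then punished: 11 + 0·δ/(1-δ)
Need: 6/(1-δ) ≥ 11 + 0·δ/(1-δ)
Solving: δ ≥ (T-R)/(T-P) = (11-6)/(11-0) = 0.4545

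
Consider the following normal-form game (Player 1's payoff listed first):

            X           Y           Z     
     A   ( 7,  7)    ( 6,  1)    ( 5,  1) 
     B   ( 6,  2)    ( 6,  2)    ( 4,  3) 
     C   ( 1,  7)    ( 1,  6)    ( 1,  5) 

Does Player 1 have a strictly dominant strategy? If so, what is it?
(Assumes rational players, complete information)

No strictly dominant strategy exists for Player 1

Work:
A strategy strictly dominates another if it gives a strictly higher payoff against every opponent action. Compare each pair of P1's strategies column-by-column:
  A vs B: [7 vs 6, 6 vs 6, 5 vs 4] → A does not strictly dominate B (column Y: 6 ≤ 6)
  A vs C: [7 vs 1, 6 vs 1, 5 vs 1] → A strictly dominates C
  B vs A: [6 vs 7, 6 vs 6, 4 vs 5] → B does not strictly dominate A (column X: 6 ≤ 7)
  B vs C: [6 vs 1, 6 vs 1, 4 vs 1] → B strictly dominates C
  C vs A: [1 vs 7, 1 vs 6, 1 vs 5] → C does not strictly dominate A (column X: 1 ≤ 7)
  C vs B: [1 vs 6, 1 vs 6, 1 vs 4] → C does not strictly dominate B (column X: 1 ≤ 6)
No single strategy strictly dominates all others → no strictly dominant strategy.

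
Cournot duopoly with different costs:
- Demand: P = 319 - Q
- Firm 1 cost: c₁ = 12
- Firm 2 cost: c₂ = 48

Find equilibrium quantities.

q₁* = 114.33, q₂* = 78.33

Work:
Reaction: q₁ = (319 - 12 - q₂)/2
Reaction: q₂ = (319 - 48 - q₁)/2
Solve simultaneously:
q₁* = (319 - 2×12 + 48)/3 = 114.33
q₂* = (319 - 2×48 + 12)/3 = 78.33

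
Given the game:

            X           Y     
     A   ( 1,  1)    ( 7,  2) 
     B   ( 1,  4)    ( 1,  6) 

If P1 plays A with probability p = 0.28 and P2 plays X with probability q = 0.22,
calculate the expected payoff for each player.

E[P1] = 2.3104, E[P2] = 4.5016

Work:
E[P1] = p·q·π₁(A,X) + p·(1-q)·π₁(A,Y) + (1-p)·q·π₁(B,X) + (1-p)·(1-q)·π₁(B,Y)
= 0.28·0.22·1 + 0.28·0.78·7 + 0.72·0.22·1 + 0.72·0.78·1
= 2.3104

E[P2] = 4.5016 (similar calculation)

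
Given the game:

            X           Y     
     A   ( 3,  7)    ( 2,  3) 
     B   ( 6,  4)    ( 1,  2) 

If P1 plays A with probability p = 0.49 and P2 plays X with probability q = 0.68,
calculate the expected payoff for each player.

E[P1] = 3.5572, E[P2] = 4.5164

Work:
E[P1] = p·q·π₁(A,X) + p·(1-q)·π₁(A,Y) + (1-p)·q·π₁(B,X) + (1-p)·(1-q)·π₁(B,Y)
= 0.49·0.68·3 + 0.49·0.32·2 + 0.51·0.68·6 + 0.51·0.32·1
= 3.5572

E[P2] = 4.5164 (similar calculation)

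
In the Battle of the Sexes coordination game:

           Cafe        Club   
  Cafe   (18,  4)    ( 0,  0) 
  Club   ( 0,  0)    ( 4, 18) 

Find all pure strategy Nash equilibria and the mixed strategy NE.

Pure NE: (Cafe, Cafe) and (Club, Club); Mixed NE: p = 0.8182, q = 0.1818

Work:
Check pure NE:
(Cafe, Cafe): (18, 4) - no unilateral deviation beneficial
(Club, Club): (4, 18) - no unilateral deviation beneficial
Mixed NE: P1 plays Cafe with p = 0.8182, P2 plays Cafe with q = 0.1818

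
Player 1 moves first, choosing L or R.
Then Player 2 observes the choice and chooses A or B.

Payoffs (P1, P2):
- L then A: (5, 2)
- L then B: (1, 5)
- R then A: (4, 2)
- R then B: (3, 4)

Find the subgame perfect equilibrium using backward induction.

P1 plays R, P2 plays B after L and B after R; Payoff (3, 4)

Work:
Backward induction:
After L: P2 chooses B → P1 gets 1
After R: P2 chooses B → P1 gets 3
P1 chooses R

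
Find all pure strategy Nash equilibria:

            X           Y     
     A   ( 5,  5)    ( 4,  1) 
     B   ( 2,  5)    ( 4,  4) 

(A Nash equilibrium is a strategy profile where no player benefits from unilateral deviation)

Nash equilibrium: (A, X)

Work:
Best responses:
  P1 vs X: payoffs [5, 2] → best response A (payoff 5)
  P1 vs Y: payoffs [4, 4] → best response A/B (payoff 4)
  P2 vs A: payoffs [5, 1] → best response X (payoff 5)
  P2 vs B: payoffs [5, 4] → best response X (payoff 5)
Mutual best responses: (A,X) → Nash equilibria.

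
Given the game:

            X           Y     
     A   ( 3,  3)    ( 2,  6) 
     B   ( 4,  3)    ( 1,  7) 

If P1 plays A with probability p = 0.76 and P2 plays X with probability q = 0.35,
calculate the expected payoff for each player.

E[P1] = 2.278, E[P2] = 5.106

Work:
E[P1] = p·q·π₁(A,X) + p·(1-q)·π₁(A,Y) + (1-p)·q·π₁(B,X) + (1-p)·(1-q)·π₁(B,Y)
= 0.76·0.35·3 + 0.76·0.65·2 + 0.24·0.35·4 + 0.24·0.65·1
= 2.278

E[P2] = 5.106 (similar calculation)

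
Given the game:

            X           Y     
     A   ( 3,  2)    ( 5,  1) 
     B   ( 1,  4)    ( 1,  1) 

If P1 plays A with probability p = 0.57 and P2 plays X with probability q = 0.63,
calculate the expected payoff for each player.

E[P1] = 2.5618, E[P2] = 2.1718

Work:
E[P1] = p·q·π₁(A,X) + p·(1-q)·π₁(A,Y) + (1-p)·q·π₁(B,X) + (1-p)·(1-q)·π₁(B,Y)
= 0.57·0.63·3 + 0.57·0.37·5 + 0.43·0.63·1 + 0.43·0.37·1
= 2.5618

E[P2] = 2.1718 (similar calculation)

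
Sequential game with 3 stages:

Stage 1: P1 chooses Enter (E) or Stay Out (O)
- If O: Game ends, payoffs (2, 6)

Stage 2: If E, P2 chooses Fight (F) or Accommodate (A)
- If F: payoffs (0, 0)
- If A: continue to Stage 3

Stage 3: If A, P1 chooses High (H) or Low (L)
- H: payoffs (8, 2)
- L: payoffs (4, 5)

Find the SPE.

SPE: (E, A, H); Outcome (8, 2)

Work:
Stage 3: P1 chooses H (8 vs 4)
Stage 2: P2: F->0, A->2 (anticipating H). Choose A
Stage 1: P1: O->2, E->8 (anticipating A, H). Choose E
SPE path: E -> A -> H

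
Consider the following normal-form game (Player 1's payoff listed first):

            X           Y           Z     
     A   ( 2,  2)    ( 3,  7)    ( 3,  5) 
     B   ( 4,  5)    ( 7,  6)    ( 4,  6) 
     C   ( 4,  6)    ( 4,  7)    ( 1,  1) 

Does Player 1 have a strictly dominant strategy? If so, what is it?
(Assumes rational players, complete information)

No strictly dominant strategy exists for Player 1

Work:
A strategy strictly dominates another if it gives a strictly higher payoff against every opponent action. Compare each pair of P1's strategies column-by-column:
  A vs B: [2 vs 4, 3 vs 7, 3 vs 4] → A does not strictly dominate B (column X: 2 ≤ 4)
  A vs C: [2 vs 4, 3 vs 4, 3 vs 1] → A does not strictly dominate C (column X: 2 ≤ 4)
  B vs A: [4 vs 2, 7 vs 3, 4 vs 3] → B strictly dominates A
  B vs C: [4 vs 4, 7 vs 4, 4 vs 1] → B does not strictly dominate C (column X: 4 ≤ 4)
  C vs A: [4 vs 2, 4 vs 3, 1 vs 3] → C does not strictly dominate A (column Z: 1 ≤ 3)
  C vs B: [4 vs 4, 4 vs 7, 1 vs 4] → C does not strictly dominate B (column X: 4 ≤ 4)
No single strategy strictly dominates all others → no strictly dominant strategy.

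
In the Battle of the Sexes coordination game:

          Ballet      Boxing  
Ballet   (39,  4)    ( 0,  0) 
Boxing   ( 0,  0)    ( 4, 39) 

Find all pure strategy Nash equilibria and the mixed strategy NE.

Pure NE: (Ballet, Ballet) and (Boxing, Boxing); Mixed NE: p = 0.907, q = 0.093

Work:
Check pure NE:
(Ballet, Ballet): (39, 4) - no unilateral deviation beneficial
(Boxing, Boxing): (4, 39) - no unilateral deviation beneficial
Mixed NE: P1 plays Ballet with p = 0.907, P2 plays Ballet with q = 0.093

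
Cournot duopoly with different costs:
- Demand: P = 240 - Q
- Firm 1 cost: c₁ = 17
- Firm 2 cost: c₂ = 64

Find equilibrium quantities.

q₁* = 90.0, q₂* = 43.0

Work:
Reaction: q₁ = (240 - 17 - q₂)/2
Reaction: q₂ = (240 - 64 - q₁)/2
Solve simultaneously:
q₁* = (240 - 2×17 + 64)/3 = 90.0
q₂* = (240 - 2×64 + 17)/3 = 43.0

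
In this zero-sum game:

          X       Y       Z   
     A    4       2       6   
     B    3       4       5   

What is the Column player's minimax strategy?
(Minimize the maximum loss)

Column should play X or Y (all achieve the minimum), value = 4

Work:
Column player minimizes Row's maximum payoff:
Column X: max payoff to Row = 4
Column Y: max payoff to Row = 4
Column Z: max payoff to Row = 6
Minimum is 4, achieved by columns X, Y (tied).
Each of X or Y is a minimax strategy.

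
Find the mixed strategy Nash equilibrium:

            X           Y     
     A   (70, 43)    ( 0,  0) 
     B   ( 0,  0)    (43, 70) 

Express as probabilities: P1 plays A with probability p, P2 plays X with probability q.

p = 0.6195, q = 0.3805

Work:
Find probabilities that make opponent indifferent:
P2 chooses q to make P1 indifferent between A and B
P1 chooses p to make P2 indifferent between X and Y
Mixed NE: P1 plays (A: 0.6195, B: 0.3805), P2 plays (X: 0.3805, Y: 0.6195)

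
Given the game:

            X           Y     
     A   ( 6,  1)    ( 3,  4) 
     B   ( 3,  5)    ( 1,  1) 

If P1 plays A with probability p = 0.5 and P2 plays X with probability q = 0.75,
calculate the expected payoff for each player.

E[P1] = 3.875, E[P2] = 2.875

Work:
E[P1] = p·q·π₁(A,X) + p·(1-q)·π₁(A,Y) + (1-p)·q·π₁(B,X) + (1-p)·(1-q)·π₁(B,Y)
= 0.5·0.75·6 + 0.5·0.25·3 + 0.5·0.75·3 + 0.5·0.25·1
= 3.875

E[P2] = 2.875 (similar calculation)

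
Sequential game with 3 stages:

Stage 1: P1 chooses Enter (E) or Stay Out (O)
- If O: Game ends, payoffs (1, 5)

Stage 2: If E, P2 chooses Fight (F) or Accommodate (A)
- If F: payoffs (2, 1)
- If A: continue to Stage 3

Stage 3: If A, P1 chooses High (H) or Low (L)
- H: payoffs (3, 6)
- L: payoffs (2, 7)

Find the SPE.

SPE: (E, A, H); Outcome (3, 6)

Work:
Stage 3: P1 chooses H (3 vs 2)
Stage 2: P2: F->1, A->6 (anticipating H). Choose A
Stage 1: P1: O->1, E->3 (anticipating A, H). Choose E
SPE path: E -> A -> H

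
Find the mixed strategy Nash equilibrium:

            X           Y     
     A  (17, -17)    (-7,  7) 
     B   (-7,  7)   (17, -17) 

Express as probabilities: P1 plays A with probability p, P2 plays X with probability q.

p = 0.5, q = 0.5

Work:
Find probabilities that make opponent indifferent:
P2 chooses q to make P1 indifferent between A and B
P1 chooses p to make P2 indifferent between X and Y
Mixed NE: P1 plays (A: 0.5, B: 0.5), P2 plays (X: 0.5, Y: 0.5)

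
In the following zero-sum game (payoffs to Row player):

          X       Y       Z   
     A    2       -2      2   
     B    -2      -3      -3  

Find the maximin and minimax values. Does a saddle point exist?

Maximin = -2, Minimax = -2, Saddle: True

Work:
Row minimums: [-2, -3] → maximin = -2
Column maximums: [2, -2, 2] → minimax = -2
Saddle point exists! Game value = -2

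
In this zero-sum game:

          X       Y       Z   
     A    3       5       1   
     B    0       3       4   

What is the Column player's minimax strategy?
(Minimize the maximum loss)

Column should play X, value = 3

Work:
Column player minimizes Row's maximum payoff:
Column X: max payoff to Row = 3
Column Y: max payoff to Row = 5
Column Z: max payoff to Row = 4
Minimum is 3, achieved by column X.
Minimax strategy: X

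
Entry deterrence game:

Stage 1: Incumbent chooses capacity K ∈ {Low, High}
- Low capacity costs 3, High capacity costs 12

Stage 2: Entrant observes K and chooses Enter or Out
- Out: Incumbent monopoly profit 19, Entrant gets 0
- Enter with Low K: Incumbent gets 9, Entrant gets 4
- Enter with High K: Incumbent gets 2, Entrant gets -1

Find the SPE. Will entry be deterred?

SPE: (High, Enter|Low, Out|High); Entry deterred. Incumbent net profit = 7

Work:
After Low K: Entrant enters (4 > 0)
After High K: Entrant stays out (-1 < 0)
Incumbent: Low → 9−3=6, High → 19−12=7
Incumbent chooses High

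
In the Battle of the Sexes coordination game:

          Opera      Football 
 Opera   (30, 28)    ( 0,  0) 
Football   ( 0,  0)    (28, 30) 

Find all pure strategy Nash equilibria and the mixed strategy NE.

Pure NE: (Opera, Opera) and (Football, Football); Mixed NE: p = 0.5172, q = 0.4828

Work:
Check pure NE:
(Opera, Opera): (30, 28) - no unilateral deviation beneficial
(Football, Football): (28, 30) - no unilateral deviation beneficial
Mixed NE: P1 plays Opera with p = 0.5172, P2 plays Opera with q = 0.4828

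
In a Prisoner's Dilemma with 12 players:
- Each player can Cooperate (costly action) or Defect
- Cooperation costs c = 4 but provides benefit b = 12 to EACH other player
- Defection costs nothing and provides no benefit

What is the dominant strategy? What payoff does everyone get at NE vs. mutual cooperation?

Dominant: Defect; NE payoff = 0; Coop payoff = 128

Work:
Defect dominates (saves cost c = 4, benefit to others is external)
NE: All defect → everyone gets 0
If all cooperate: each receives (11)×12 - 4 = 128
Social dilemma: 128 > 0 but NE gives 0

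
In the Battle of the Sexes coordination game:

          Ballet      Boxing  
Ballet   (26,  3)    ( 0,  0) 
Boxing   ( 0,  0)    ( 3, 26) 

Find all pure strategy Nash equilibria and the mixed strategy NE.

Pure NE: (Ballet, Ballet) and (Boxing, Boxing); Mixed NE: p = 0.8966, q = 0.1034

Work:
Check pure NE:
(Ballet, Ballet): (26, 3) - no unilateral deviation beneficial
(Boxing, Boxing): (3, 26) - no unilateral deviation beneficial
Mixed NE: P1 plays Ballet with p = 0.8966, P2 plays Ballet with q = 0.1034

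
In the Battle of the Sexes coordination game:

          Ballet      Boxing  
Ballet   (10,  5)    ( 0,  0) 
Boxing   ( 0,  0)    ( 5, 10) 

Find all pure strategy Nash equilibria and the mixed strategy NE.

Pure NE: (Ballet, Ballet) and (Boxing, Boxing); Mixed NE: p = 0.6667, q = 0.3333

Work:
Check pure NE:
(Ballet, Ballet): (10, 5) - no unilateral deviation beneficial
(Boxing, Boxing): (5, 10) - no unilateral deviation beneficial
Mixed NE: P1 plays Ballet with p = 0.6667, P2 plays Ballet with q = 0.3333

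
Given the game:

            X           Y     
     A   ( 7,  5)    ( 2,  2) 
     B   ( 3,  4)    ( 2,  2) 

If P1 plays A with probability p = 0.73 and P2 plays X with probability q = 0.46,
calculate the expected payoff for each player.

E[P1] = 3.8032, E[P2] = 3.2558

Work:
E[P1] = p·q·π₁(A,X) + p·(1-q)·π₁(A,Y) + (1-p)·q·π₁(B,X) + (1-p)·(1-q)·π₁(B,Y)
= 0.73·0.46·7 + 0.73·0.54·2 + 0.27·0.46·3 + 0.27·0.54·2
= 3.8032

E[P2] = 3.2558 (similar calculation)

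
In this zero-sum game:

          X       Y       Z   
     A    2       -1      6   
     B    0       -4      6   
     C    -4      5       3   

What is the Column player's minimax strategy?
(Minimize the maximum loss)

Column should play X, value = 2

Work:
Column player minimizes Row's maximum payoff:
Column X: max payoff to Row = 2
Column Y: max payoff to Row = 5
Column Z: max payoff to Row = 6
Minimum is 2, achieved by column X.
Minimax strategy: X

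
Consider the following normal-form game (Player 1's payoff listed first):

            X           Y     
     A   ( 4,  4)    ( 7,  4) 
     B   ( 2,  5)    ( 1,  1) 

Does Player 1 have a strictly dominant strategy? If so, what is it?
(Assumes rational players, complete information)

Yes, Player 1's strictly dominant strategy is A

Work:
A strategy strictly dominates another if it gives a strictly higher payoff against every opponent action. Compare each pair of P1's strategies column-by-column:
  A vs B: [4 vs 2, 7 vs 1] → A strictly dominates B
  B vs A: [2 vs 4, 1 vs 7] → B does not strictly dominate A (column X: 2 ≤ 4)
A strictly dominates every other strategy → strictly dominant.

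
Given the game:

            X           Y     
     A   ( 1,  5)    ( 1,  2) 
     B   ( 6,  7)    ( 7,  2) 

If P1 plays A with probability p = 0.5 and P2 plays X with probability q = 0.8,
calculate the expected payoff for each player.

E[P1] = 3.6, E[P2] = 5.2

Work:
E[P1] = p·q·π₁(A,X) + p·(1-q)·π₁(A,Y) + (1-p)·q·π₁(B,X) + (1-p)·(1-q)·π₁(B,Y)
= 0.5·0.8·1 + 0.5·0.2·1 + 0.5·0.8·6 + 0.5·0.2·7
= 3.6

E[P2] = 5.2 (similar calculation)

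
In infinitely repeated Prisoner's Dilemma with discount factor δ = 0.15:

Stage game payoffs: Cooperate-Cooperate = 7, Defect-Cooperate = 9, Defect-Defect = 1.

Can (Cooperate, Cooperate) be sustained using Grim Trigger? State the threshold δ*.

δ* = 0.25; since δ = 0.15 < 0.25, cooperation cannot be sustained

Work:
For Grim Trigger:
Cooperate forever: 7/(1-δ)
Defect then punished: 9 + 1·δ/(1-δ)
Need: 7/(1-δ) ≥ 9 + 1·δ/(1-δ)
Solving: δ ≥ (T-R)/(T-P) = (9-7)/(9-1) = 0.25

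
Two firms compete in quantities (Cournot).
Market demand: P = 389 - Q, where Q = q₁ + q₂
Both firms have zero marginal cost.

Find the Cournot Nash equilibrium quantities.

q₁* = q₂* = 129.67; P* = 129.67

Work:
Profit: π_i = P·q_i = (a - q_i - q_j)·q_i
FOC: ∂π_i/∂q_i = a - 2q_i - q_j = 0
Reaction function: q_i = (389 - q_j)/2
Symmetry: q* = 389/3 = 129.67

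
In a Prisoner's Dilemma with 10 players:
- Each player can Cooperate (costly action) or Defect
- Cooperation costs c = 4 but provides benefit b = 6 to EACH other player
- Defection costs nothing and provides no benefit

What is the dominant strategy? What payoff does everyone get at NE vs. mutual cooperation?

Dominant: Defect; NE payoff = 0; Coop payoff = 50

Work:
Defect dominates (saves cost c = 4, benefit to others is external)
NE: All defect → everyone gets 0
If all cooperate: each receives (9)×6 - 4 = 50
Social dilemma: 50 > 0 but NE gives 0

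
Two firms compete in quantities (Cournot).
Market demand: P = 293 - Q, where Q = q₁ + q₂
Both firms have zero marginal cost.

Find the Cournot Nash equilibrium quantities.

q₁* = q₂* = 97.67; P* = 97.67

Work:
Profit: π_i = P·q_i = (a - q_i - q_j)·q_i
FOC: ∂π_i/∂q_i = a - 2q_i - q_j = 0
Reaction function: q_i = (293 - q_j)/2
Symmetry: q* = 293/3 = 97.67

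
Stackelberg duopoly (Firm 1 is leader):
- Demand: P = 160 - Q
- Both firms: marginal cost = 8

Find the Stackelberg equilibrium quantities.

q₁* (leader) = 76.0, q₂* (follower) = 38.0

Work:
Follower's reaction: q₂ = (a - c - q₁)/2
Leader substitutes: π₁ = q₁·(a - q₁ - (a-c-q₁)/2 - c)
FOC: q₁* = (160 - 8)/2 = 76.00
Then: q₂* = (160 - 8 - 76.0)/2 = 38.00
Leader has first-mover advantage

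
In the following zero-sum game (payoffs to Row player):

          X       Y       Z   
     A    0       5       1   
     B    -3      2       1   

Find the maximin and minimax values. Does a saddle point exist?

Maximin = 0, Minimax = 0, Saddle: True

Work:
Row minimums: [0, -3] → maximin = 0
Column maximums: [0, 5, 1] → minimax = 0
Saddle point exists! Game value = 0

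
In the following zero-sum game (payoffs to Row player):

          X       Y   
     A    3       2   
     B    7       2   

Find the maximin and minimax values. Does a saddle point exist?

Maximin = 2, Minimax = 2, Saddle: True

Work:
Row minimums: [2, 2] → maximin = 2
Column maximums: [7, 2] → minimax = 2
Saddle point exists! Game value = 2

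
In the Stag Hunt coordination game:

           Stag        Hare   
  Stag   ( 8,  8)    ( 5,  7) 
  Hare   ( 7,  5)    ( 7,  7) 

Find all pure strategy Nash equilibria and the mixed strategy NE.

Pure NE: (Stag, Stag) and (Hare, Hare); Mixed NE: p = 0.6667, q = 0.6667

Work:
Check pure NE:
(Stag, Stag): (8, 8) - no unilateral deviation beneficial
(Hare, Hare): (7, 7) - no unilateral deviation beneficial
Mixed NE: P1 plays Stag with p = 0.6667, P2 plays Stag with q = 0.6667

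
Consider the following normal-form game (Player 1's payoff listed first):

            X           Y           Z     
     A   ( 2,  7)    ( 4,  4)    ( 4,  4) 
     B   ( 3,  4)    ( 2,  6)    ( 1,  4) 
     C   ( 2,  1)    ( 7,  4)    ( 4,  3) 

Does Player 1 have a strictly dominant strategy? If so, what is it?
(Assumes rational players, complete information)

No strictly dominant strategy exists for Player 1

Work:
A strategy strictly dominates another if it gives a strictly higher payoff against every opponent action. Compare each pair of P1's strategies column-by-column:
  A vs B: [2 vs 3, 4 vs 2, 4 vs 1] → A does not strictly dominate B (column X: 2 ≤ 3)
  A vs C: [2 vs 2, 4 vs 7, 4 vs 4] → A does not strictly dominate C (column X: 2 ≤ 2)
  B vs A: [3 vs 2, 2 vs 4, 1 vs 4] → B does not strictly dominate A (column Y: 2 ≤ 4)
  B vs C: [3 vs 2, 2 vs 7, 1 vs 4] → B does not strictly dominate C (column Y: 2 ≤ 7)
  C vs A: [2 vs 2, 7 vs 4, 4 vs 4] → C does not strictly dominate A (column X: 2 ≤ 2)
  C vs B: [2 vs 3, 7 vs 2, 4 vs 1] → C does not strictly dominate B (column X: 2 ≤ 3)
No single strategy strictly dominates all others → no strictly dominant strategy.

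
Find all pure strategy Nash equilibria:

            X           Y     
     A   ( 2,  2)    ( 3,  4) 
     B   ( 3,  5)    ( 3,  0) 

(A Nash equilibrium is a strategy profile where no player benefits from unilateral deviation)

Nash equilibrium: (A, Y), (B, X)

Work:
Best responses:
  P1 vs X: payoffs [2, 3] → best response B (payoff 3)
  P1 vs Y: payoffs [3, 3] → best response A/B (payoff 3)
  P2 vs A: payoffs [2, 4] → best response Y (payoff 4)
  P2 vs B: payoffs [5, 0] → best response X (payoff 5)
Mutual best responses: (A,Y), (B,X) → Nash equilibria.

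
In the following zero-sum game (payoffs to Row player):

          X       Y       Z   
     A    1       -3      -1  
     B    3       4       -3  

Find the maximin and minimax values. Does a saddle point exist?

Maximin = -3, Minimax = -1, Saddle: False

Work:
Row minimums: [-3, -3] → maximin = -3
Column maximums: [3, 4, -1] → minimax = -1
No saddle point (maximin ≠ minimax). Mixed strategy needed.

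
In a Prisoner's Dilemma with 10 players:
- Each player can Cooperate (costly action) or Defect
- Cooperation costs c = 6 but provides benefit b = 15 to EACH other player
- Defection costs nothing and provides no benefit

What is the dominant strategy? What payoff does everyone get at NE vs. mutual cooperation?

Dominant: Defect; NE payoff = 0; Coop payoff = 129

Work:
Defect dominates (saves cost c = 6, benefit to others is external)
NE: All defect → everyone gets 0
If all cooperate: each receives (9)×15 - 6 = 129
Social dilemma: 129 > 0 but NE gives 0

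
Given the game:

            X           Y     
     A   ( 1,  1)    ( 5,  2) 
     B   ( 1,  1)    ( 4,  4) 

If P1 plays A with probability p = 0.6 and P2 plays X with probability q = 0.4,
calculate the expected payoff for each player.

E[P1] = 3.16, E[P2] = 2.08

Work:
E[P1] = p·q·π₁(A,X) + p·(1-q)·π₁(A,Y) + (1-p)·q·π₁(B,X) + (1-p)·(1-q)·π₁(B,Y)
= 0.6·0.4·1 + 0.6·0.6·5 + 0.4·0.4·1 + 0.4·0.6·4
= 3.16

E[P2] = 2.08 (similar calculation)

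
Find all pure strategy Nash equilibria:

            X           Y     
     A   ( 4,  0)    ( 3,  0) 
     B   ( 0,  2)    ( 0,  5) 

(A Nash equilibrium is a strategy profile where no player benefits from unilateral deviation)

Nash equilibrium: (A, X), (A, Y)

Work:
Best responses:
  P1 vs X: payoffs [4, 0] → best response A (payoff 4)
  P1 vs Y: payoffs [3, 0] → best response A (payoff 3)
  P2 vs A: payoffs [0, 0] → best response X/Y (payoff 0)
  P2 vs B: payoffs [2, 5] → best response Y (payoff 5)
Mutual best responses: (A,X), (A,Y) → Nash equilibria.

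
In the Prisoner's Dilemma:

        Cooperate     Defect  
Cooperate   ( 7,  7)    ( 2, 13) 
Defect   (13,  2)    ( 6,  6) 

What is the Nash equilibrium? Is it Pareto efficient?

(Defect, Defect) is NE; not Pareto efficient

Work:
Defect dominates Cooperate for both players:
If P2 cooperates: Defect (13) > Cooperate (7)
If P2 defects: Defect (6) > Cooperate (2)
NE: (Defect, Defect) with payoff (6, 6)
But (Cooperate, Cooperate) = (7, 7) Pareto dominates (6, 6)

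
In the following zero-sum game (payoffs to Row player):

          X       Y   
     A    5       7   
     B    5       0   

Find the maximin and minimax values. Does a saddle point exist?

Maximin = 5, Minimax = 5, Saddle: True

Work:
Row minimums: [5, 0] → maximin = 5
Column maximums: [5, 7] → minimax = 5
Saddle point exists! Game value = 5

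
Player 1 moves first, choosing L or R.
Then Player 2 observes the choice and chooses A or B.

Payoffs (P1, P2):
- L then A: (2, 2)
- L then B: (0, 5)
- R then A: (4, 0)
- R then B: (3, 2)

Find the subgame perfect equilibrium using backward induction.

P1 plays R, P2 plays B after L and B after R; Payoff (3, 2)

Work:
Backward induction:
After L: P2 chooses B → P1 gets 0
After R: P2 chooses B → P1 gets 3
P1 chooses R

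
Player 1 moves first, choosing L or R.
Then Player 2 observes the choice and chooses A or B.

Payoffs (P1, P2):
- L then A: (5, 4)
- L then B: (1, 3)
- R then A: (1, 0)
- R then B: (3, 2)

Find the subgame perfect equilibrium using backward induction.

P1 plays L, P2 plays A after L and B after R; Payoff (5, 4)

Work:
Backward induction:
After L: P2 chooses A → P1 gets 5
After R: P2 chooses B → P1 gets 3
P1 chooses L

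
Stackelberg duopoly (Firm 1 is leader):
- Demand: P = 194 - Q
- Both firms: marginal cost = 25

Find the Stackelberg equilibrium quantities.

q₁* (leader) = 84.5, q₂* (follower) = 42.25

Work:
Follower's reaction: q₂ = (a - c - q₁)/2
Leader substitutes: π₁ = q₁·(a - q₁ - (a-c-q₁)/2 - c)
FOC: q₁* = (194 - 25)/2 = 84.50
Then: q₂* = (194 - 25 - 84.5)/2 = 42.25
Leader has first-mover advantage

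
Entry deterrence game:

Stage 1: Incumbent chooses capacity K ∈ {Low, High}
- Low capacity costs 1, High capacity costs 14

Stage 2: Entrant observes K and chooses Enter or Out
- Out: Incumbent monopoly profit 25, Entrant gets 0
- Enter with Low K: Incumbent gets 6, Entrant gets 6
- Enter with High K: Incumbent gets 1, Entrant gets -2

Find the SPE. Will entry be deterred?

SPE: (High, Enter|Low, Out|High); Entry deterred. Incumbent net profit = 11

Work:
After Low K: Entrant enters (6 > 0)
After High K: Entrant stays out (-2 < 0)
Incumbent: Low → 6−1=5, High → 25−14=11
Incumbent chooses High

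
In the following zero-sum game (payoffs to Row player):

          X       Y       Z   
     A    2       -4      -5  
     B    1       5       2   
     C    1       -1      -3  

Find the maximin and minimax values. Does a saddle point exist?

Maximin = 1, Minimax = 2, Saddle: False

Work:
Row minimums: [-5, 1, -3] → maximin = 1
Column maximums: [2, 5, 2] → minimax = 2
No saddle point (maximin ≠ minimax). Mixed strategy needed.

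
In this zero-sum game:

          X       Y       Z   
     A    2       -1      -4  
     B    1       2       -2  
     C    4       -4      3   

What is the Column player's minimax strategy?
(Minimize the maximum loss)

Column should play Y, value = 2

Work:
Column player minimizes Row's maximum payoff:
Column X: max payoff to Row = 4
Column Y: max payoff to Row = 2
Column Z: max payoff to Row = 3
Minimum is 2, achieved by column Y.
Minimax strategy: Y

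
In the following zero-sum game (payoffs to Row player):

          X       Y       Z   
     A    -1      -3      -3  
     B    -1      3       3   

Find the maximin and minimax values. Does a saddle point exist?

Maximin = -1, Minimax = -1, Saddle: True

Work:
Row minimums: [-3, -1] → maximin = -1
Column maximums: [-1, 3, 3] → minimax = -1
Saddle point exists! Game value = -1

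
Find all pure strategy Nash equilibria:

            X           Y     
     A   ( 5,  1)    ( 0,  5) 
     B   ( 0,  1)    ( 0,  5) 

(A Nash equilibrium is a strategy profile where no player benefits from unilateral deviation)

Nash equilibrium: (A, Y), (B, Y)

Work:
Best responses:
  P1 vs X: payoffs [5, 0] → best response A (payoff 5)
  P1 vs Y: payoffs [0, 0] → best response A/B (payoff 0)
  P2 vs A: payoffs [1, 5] → best response Y (payoff 5)
  P2 vs B: payoffs [1, 5] → best response Y (payoff 5)
Mutual best responses: (A,Y), (B,Y) → Nash equilibria.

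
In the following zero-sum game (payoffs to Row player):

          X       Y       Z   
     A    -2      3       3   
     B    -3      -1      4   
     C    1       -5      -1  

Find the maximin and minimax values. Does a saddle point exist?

Maximin = -2, Minimax = 1, Saddle: False

Work:
Row minimums: [-2, -3, -5] → maximin = -2
Column maximums: [1, 3, 4] → minimax = 1
No saddle point (maximin ≠ minimax). Mixed strategy needed.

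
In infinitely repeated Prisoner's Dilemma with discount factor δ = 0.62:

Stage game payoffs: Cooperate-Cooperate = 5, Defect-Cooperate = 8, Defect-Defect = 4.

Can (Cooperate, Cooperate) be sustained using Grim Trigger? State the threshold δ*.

δ* = 0.75; since δ = 0.62 < 0.75, cooperation cannot be sustained

Work:
For Grim Trigger:
Cooperate forever: 5/(1-δ)
Defect then punished: 8 + 4·δ/(1-δ)
Need: 5/(1-δ) ≥ 8 + 4·δ/(1-δ)
Solving: δ ≥ (T-R)/(T-P) = (8-5)/(8-4) = 0.75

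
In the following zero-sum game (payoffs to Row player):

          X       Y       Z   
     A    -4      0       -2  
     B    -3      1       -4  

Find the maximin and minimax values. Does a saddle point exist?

Maximin = -4, Minimax = -3, Saddle: False

Work:
Row minimums: [-4, -4] → maximin = -4
Column maximums: [-3, 1, -2] → minimax = -3
No saddle point (maximin ≠ minimax). Mixed strategy needed.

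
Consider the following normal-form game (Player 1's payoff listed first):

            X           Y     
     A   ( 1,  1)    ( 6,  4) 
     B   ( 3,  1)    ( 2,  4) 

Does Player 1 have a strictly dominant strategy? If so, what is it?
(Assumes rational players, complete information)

No strictly dominant strategy exists for Player 1

Work:
A strategy strictly dominates another if it gives a strictly higher payoff against every opponent action. Compare each pair of P1's strategies column-by-column:
  A vs B: [1 vs 3, 6 vs 2] → A does not strictly dominate B (column X: 1 ≤ 3)
  B vs A: [3 vs 1, 2 vs 6] → B does not strictly dominate A (column Y: 2 ≤ 6)
No single strategy strictly dominates all others → no strictly dominant strategy.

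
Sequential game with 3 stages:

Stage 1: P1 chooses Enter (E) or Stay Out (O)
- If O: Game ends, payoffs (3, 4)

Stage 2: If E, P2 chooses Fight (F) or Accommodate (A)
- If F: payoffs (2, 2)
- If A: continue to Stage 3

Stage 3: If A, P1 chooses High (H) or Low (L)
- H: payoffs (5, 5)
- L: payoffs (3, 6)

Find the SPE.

SPE: (E, A, H); Outcome (5, 5)

Work:
Stage 3: P1 chooses H (5 vs 3)
Stage 2: P2: F->2, A->5 (anticipating H). Choose A
Stage 1: P1: O->3, E->5 (anticipating A, H). Choose E
SPE path: E -> A -> H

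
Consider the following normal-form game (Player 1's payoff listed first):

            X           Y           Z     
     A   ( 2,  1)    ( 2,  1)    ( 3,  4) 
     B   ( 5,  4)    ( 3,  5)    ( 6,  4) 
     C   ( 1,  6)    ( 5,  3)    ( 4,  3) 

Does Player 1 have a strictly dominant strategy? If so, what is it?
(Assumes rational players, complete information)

No strictly dominant strategy exists for Player 1

Work:
A strategy strictly dominates another if it gives a strictly higher payoff against every opponent action. Compare each pair of P1's strategies column-by-column:
  A vs B: [2 vs 5, 2 vs 3, 3 vs 6] → A does not strictly dominate B (column X: 2 ≤ 5)
  A vs C: [2 vs 1, 2 vs 5, 3 vs 4] → A does not strictly dominate C (column Y: 2 ≤ 5)
  B vs A: [5 vs 2, 3 vs 2, 6 vs 3] → B strictly dominates A
  B vs C: [5 vs 1, 3 vs 5, 6 vs 4] → B does not strictly dominate C (column Y: 3 ≤ 5)
  C vs A: [1 vs 2, 5 vs 2, 4 vs 3] → C does not strictly dominate A (column X: 1 ≤ 2)
  C vs B: [1 vs 5, 5 vs 3, 4 vs 6] → C does not strictly dominate B (column X: 1 ≤ 5)
No single strategy strictly dominates all others → no strictly dominant strategy.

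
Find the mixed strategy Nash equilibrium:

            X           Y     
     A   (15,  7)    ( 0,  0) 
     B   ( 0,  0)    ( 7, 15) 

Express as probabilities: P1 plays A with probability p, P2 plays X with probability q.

p = 0.6818, q = 0.3182

Work:
Find probabilities that make opponent indifferent:
P2 chooses q to make P1 indifferent between A and B
P1 chooses p to make P2 indifferent between X and Y
Mixed NE: P1 plays (A: 0.6818, B: 0.3182), P2 plays (X: 0.3182, Y: 0.6818)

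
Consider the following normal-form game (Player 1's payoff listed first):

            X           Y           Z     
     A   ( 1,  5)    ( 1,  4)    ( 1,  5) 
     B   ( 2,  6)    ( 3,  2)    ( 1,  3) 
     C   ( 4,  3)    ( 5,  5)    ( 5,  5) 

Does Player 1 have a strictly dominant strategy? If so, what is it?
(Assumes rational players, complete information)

Yes, Player 1's strictly dominant strategy is C

Work:
A strategy strictly dominates another if it gives a strictly higher payoff against every opponent action. Compare each pair of P1's strategies column-by-column:
  A vs B: [1 vs 2, 1 vs 3, 1 vs 1] → A does not strictly dominate B (column X: 1 ≤ 2)
  A vs C: [1 vs 4, 1 vs 5, 1 vs 5] → A does not strictly dominate C (column X: 1 ≤ 4)
  B vs A: [2 vs 1, 3 vs 1, 1 vs 1] → B does not strictly dominate A (column Z: 1 ≤ 1)
  B vs C: [2 vs 4, 3 vs 5, 1 vs 5] → B does not strictly dominate C (column X: 2 ≤ 4)
  C vs A: [4 vs 1, 5 vs 1, 5 vs 1] → C strictly dominates A
  C vs B: [4 vs 2, 5 vs 3, 5 vs 1] → C strictly dominates B
C strictly dominates every other strategy → strictly dominant.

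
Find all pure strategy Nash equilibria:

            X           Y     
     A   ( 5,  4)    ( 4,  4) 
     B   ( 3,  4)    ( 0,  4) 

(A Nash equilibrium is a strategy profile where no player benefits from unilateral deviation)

Nash equilibrium: (A, X), (A, Y)

Work:
Best responses:
  P1 vs X: payoffs [5, 3] → best response A (payoff 5)
  P1 vs Y: payoffs [4, 0] → best response A (payoff 4)
  P2 vs A: payoffs [4, 4] → best response X/Y (payoff 4)
  P2 vs B: payoffs [4, 4] → best response X/Y (payoff 4)
Mutual best responses: (A,X), (A,Y) → Nash equilibria.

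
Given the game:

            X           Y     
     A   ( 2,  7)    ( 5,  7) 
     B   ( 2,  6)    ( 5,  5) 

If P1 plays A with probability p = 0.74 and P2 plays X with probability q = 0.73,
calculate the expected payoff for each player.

E[P1] = 2.81, E[P2] = 6.6698

Work:
E[P1] = p·q·π₁(A,X) + p·(1-q)·π₁(A,Y) + (1-p)·q·π₁(B,X) + (1-p)·(1-q)·π₁(B,Y)
= 0.74·0.73·2 + 0.74·0.27·5 + 0.26·0.73·2 + 0.26·0.27·5
= 2.81

E[P2] = 6.6698 (similar calculation)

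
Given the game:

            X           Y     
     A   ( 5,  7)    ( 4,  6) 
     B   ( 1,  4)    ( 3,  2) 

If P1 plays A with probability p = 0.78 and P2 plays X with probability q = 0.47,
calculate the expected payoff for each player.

E[P1] = 3.9398, E[P2] = 5.6934

Work:
E[P1] = p·q·π₁(A,X) + p·(1-q)·π₁(A,Y) + (1-p)·q·π₁(B,X) + (1-p)·(1-q)·π₁(B,Y)
= 0.78·0.47·5 + 0.78·0.53·4 + 0.22·0.47·1 + 0.22·0.53·3
= 3.9398

E[P2] = 5.6934 (similar calculation)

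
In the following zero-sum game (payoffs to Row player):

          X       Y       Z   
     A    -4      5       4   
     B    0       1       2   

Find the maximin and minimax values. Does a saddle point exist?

Maximin = 0, Minimax = 0, Saddle: True

Work:
Row minimums: [-4, 0] → maximin = 0
Column maximums: [0, 5, 4] → minimax = 0
Saddle point exists! Game value = 0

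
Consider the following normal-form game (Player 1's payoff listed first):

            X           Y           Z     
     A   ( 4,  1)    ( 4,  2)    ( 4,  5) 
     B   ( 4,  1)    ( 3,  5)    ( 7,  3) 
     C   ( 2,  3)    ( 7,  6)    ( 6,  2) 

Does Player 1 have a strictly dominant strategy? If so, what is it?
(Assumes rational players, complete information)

No strictly dominant strategy exists for Player 1

Work:
A strategy strictly dominates another if it gives a strictly higher payoff against every opponent action. Compare each pair of P1's strategies column-by-column:
  A vs B: [4 vs 4, 4 vs 3, 4 vs 7] → A does not strictly dominate B (column X: 4 ≤ 4)
  A vs C: [4 vs 2, 4 vs 7, 4 vs 6] → A does not strictly dominate C (column Y: 4 ≤ 7)
  B vs A: [4 vs 4, 3 vs 4, 7 vs 4] → B does not strictly dominate A (column X: 4 ≤ 4)
  B vs C: [4 vs 2, 3 vs 7, 7 vs 6] → B does not strictly dominate C (column Y: 3 ≤ 7)
  C vs A: [2 vs 4, 7 vs 4, 6 vs 4] → C does not strictly dominate A (column X: 2 ≤ 4)
  C vs B: [2 vs 4, 7 vs 3, 6 vs 7] → C does not strictly dominate B (column X: 2 ≤ 4)
No single strategy strictly dominates all others → no strictly dominant strategy.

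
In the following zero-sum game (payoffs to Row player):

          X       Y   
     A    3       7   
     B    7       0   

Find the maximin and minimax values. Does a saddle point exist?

Maximin = 3, Minimax = 7, Saddle: False

Work:
Row minimums: [3, 0] → maximin = 3
Column maximums: [7, 7] → minimax = 7
No saddle point (maximin ≠ minimax). Mixed strategy needed.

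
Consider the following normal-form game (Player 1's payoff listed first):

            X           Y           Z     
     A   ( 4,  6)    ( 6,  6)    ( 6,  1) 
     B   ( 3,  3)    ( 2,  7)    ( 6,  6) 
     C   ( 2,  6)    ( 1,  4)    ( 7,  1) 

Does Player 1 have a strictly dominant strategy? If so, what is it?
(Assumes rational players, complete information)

No strictly dominant strategy exists for Player 1

Work:
A strategy strictly dominates another if it gives a strictly higher payoff against every opponent action. Compare each pair of P1's strategies column-by-column:
  A vs B: [4 vs 3, 6 vs 2, 6 vs 6] → A does not strictly dominate B (column Z: 6 ≤ 6)
  A vs C: [4 vs 2, 6 vs 1, 6 vs 7] → A does not strictly dominate C (column Z: 6 ≤ 7)
  B vs A: [3 vs 4, 2 vs 6, 6 vs 6] → B does not strictly dominate A (column X: 3 ≤ 4)
  B vs C: [3 vs 2, 2 vs 1, 6 vs 7] → B does not strictly dominate C (column Z: 6 ≤ 7)
  C vs A: [2 vs 4, 1 vs 6, 7 vs 6] → C does not strictly dominate A (column X: 2 ≤ 4)
  C vs B: [2 vs 3, 1 vs 2, 7 vs 6] → C does not strictly dominate B (column X: 2 ≤ 3)
No single strategy strictly dominates all others → no strictly dominant strategy.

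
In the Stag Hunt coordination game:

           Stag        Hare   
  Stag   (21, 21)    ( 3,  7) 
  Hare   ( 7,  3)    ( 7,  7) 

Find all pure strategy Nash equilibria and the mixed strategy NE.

Pure NE: (Stag, Stag) and (Hare, Hare); Mixed NE: p = 0.2222, q = 0.2222

Work:
Check pure NE:
(Stag, Stag): (21, 21) - no unilateral deviation beneficial
(Hare, Hare): (7, 7) - no unilateral deviation beneficial
Mixed NE: P1 plays Stag with p = 0.2222, P2 plays Stag with q = 0.2222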